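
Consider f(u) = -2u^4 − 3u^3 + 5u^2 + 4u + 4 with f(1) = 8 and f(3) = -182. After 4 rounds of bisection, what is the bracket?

[1.5, 1.625]

m = 2, f(m) = -24 (−); new bracket [1, 2]
m = 1.5, f(m) = 1 (+); new bracket [1.5, 2]
m = 1.75, f(m) = -8.523438 (−); new bracket [1.5, 1.75]
m = 1.625, f(m) = -3.1157 (−); new bracket [1.5, 1.625]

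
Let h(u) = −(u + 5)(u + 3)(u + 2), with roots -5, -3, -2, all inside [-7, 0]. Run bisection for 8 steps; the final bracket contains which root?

midpoint -3.5: h = -1.125 < 0 → [-7, -3.5]
midpoint -5.25: h = 1.828125 > 0 → [-5.25, -3.5]
midpoint -4.375: h = -2.041016 < 0 → [-5.25, -4.375]
midpoint -4.8125: h = -0.9558 < 0 → [-5.25, -4.8125]
midpoint -5.03125: h = 0.1924 > 0 → [-5.03125, -4.8125]
midpoint -4.921875: h = -0.4387 < 0 → [-5.03125, -4.921875]
midpoint -4.9765625: h = -0.1379 < 0 → [-5.03125, -4.9765625]
midpoint -5.00390625: h = 0.0235 > 0 → [-5.00390625, -4.9765625]

-5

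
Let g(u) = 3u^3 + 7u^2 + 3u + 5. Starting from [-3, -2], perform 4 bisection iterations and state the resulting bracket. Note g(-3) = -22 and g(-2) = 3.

[-2.25, -2.1875]

midpoint -2.5: g = -5.625 < 0 → [-2.5, -2]
midpoint -2.25: g = -0.484375 < 0 → [-2.25, -2]
midpoint -2.125: g = 1.447266 > 0 → [-2.25, -2.125]
midpoint -2.1875: g = 0.531 > 0 → [-2.25, -2.1875]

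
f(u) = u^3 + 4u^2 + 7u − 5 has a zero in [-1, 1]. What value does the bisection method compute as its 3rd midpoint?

0.75

u = 0 gives f = -5, negative; keep [0, 1]
u = 0.5 gives f = -0.375, negative; keep [0.5, 1]
u = 0.75 gives f = 2.921875, positive; keep [0.5, 0.75]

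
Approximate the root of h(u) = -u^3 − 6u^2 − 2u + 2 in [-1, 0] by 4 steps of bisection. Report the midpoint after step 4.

-0.8125

m = -0.5, h(m) = 1.625 (+); new bracket [-1, -0.5]
m = -0.75, h(m) = 0.546875 (+); new bracket [-1, -0.75]
m = -0.875, h(m) = -0.173828 (−); new bracket [-0.875, -0.75]
m = -0.8125, h(m) = 0.2004 (+); new bracket [-0.875, -0.8125]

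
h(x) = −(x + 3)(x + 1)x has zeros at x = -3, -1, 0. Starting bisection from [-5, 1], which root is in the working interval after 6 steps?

midpoint -2: h = -2 < 0 → [-5, -2]
midpoint -3.5: h = 4.375 > 0 → [-3.5, -2]
midpoint -2.75: h = -1.203125 < 0 → [-3.5, -2.75]
midpoint -3.125: h = 0.8301 > 0 → [-3.125, -2.75]
midpoint -2.9375: h = -0.3557 < 0 → [-3.125, -2.9375]
midpoint -3.03125: h = 0.1924 > 0 → [-3.03125, -2.9375]

-3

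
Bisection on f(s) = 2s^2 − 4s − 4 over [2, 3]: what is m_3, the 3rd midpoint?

s = 2.5 gives f = -1.5, negative; keep [2.5, 3]
s = 2.75 gives f = 0.125, positive; keep [2.5, 2.75]
s = 2.625 gives f = -0.71875, negative; keep [2.625, 2.75]

2.625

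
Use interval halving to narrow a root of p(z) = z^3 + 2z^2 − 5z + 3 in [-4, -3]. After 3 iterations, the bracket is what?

midpoint -3.5: p = 2.125 > 0 → [-4, -3.5]
midpoint -3.75: p = -2.859375 < 0 → [-3.75, -3.5]
midpoint -3.625: p = -0.228516 < 0 → [-3.625, -3.5]

[-3.625, -3.5]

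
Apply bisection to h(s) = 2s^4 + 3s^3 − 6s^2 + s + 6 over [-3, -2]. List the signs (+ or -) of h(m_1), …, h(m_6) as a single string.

s = -2.5 gives h = -2.75, negative; keep [-3, -2.5]
s = -2.75 gives h = 9.867188, positive; keep [-2.75, -2.5]
s = -2.625 gives h = 2.729004, positive; keep [-2.625, -2.5]
s = -2.5625 gives h = -0.2048, negative; keep [-2.625, -2.5625]
s = -2.59375 gives h = 1.2119, positive; keep [-2.59375, -2.5625]
s = -2.578125 gives h = 0.4912, positive; keep [-2.578125, -2.5625]

-++-++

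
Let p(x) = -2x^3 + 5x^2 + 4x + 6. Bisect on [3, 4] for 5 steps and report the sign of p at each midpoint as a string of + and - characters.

-+-++

midpoint 3.5: p = -4.5 < 0 → [3, 3.5]
midpoint 3.25: p = 3.15625 > 0 → [3.25, 3.5]
midpoint 3.375: p = -0.433594 < 0 → [3.25, 3.375]
midpoint 3.3125: p = 1.4194 > 0 → [3.3125, 3.375]
midpoint 3.34375: p = 0.5076 > 0 → [3.34375, 3.375]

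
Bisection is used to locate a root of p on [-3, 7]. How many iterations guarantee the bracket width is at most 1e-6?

Width after n steps is 10/2^n. Need 2^n ≥ 10/1e-6 = 10000000.
2^23 = 8388608 < 10000000 ≤ 2^24 = 16777216, so n = 24.

24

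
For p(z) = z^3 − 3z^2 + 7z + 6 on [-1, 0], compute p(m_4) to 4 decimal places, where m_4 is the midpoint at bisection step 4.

-0.5554

z = -0.5 gives p = 1.625, positive; keep [-1, -0.5]
z = -0.75 gives p = -1.359375, negative; keep [-0.75, -0.5]
z = -0.625 gives p = 0.208984, positive; keep [-0.75, -0.625]
z = -0.6875 gives p = -0.5554, negative; keep [-0.6875, -0.625]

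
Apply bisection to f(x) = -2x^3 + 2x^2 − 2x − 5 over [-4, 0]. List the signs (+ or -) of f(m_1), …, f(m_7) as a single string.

f(-2) = 23 > 0, so the root lies in [-2, 0]
f(-1) = 1 > 0, so the root lies in [-1, 0]
f(-0.5) = -3.25 < 0, so the root lies in [-1, -0.5]
f(-0.75) = -1.5312 < 0, so the root lies in [-1, -0.75]
f(-0.875) = -0.3789 < 0, so the root lies in [-1, -0.875]
f(-0.9375) = 0.2808 > 0, so the root lies in [-0.9375, -0.875]
f(-0.90625) = -0.0563 < 0, so the root lies in [-0.9375, -0.90625]

++---+-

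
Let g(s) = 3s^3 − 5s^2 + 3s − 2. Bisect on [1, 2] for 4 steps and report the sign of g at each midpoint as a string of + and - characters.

+-++

s = 1.5 gives g = 1.375, positive; keep [1, 1.5]
s = 1.25 gives g = -0.203125, negative; keep [1.25, 1.5]
s = 1.375 gives g = 0.470703, positive; keep [1.25, 1.375]
s = 1.3125 gives g = 0.1072, positive; keep [1.25, 1.3125]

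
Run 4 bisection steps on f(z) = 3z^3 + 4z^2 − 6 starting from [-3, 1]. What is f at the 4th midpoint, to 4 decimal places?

z = -1 gives f = -5, negative; keep [-1, 1]
z = 0 gives f = -6, negative; keep [0, 1]
z = 0.5 gives f = -4.625, negative; keep [0.5, 1]
z = 0.75 gives f = -2.4844, negative; keep [0.75, 1]

-2.4844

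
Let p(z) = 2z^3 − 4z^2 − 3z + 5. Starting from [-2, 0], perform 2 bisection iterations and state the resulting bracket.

[-1.5, -1]

m = -1, p(m) = 2 (+); new bracket [-2, -1]
m = -1.5, p(m) = -6.25 (−); new bracket [-1.5, -1]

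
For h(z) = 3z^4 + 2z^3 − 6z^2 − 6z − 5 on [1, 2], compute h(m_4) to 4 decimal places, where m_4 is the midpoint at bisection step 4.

midpoint 1.5: h = -5.5625 < 0 → [1.5, 2]
midpoint 1.75: h = 4.980469 > 0 → [1.5, 1.75]
midpoint 1.625: h = -1.093018 < 0 → [1.625, 1.75]
midpoint 1.6875: h = 1.7273 > 0 → [1.625, 1.6875]

1.7273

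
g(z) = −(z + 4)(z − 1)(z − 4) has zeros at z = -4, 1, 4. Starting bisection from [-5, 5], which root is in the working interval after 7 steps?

m = 0, g(m) = -16 (−); new bracket [-5, 0]
m = -2.5, g(m) = -34.125 (−); new bracket [-5, -2.5]
m = -3.75, g(m) = -9.203125 (−); new bracket [-5, -3.75]
m = -4.375, g(m) = 16.8809 (+); new bracket [-4.375, -3.75]
m = -4.0625, g(m) = 2.551 (+); new bracket [-4.0625, -3.75]
m = -3.90625, g(m) = -3.6366 (−); new bracket [-4.0625, -3.90625]
m = -3.984375, g(m) = -0.6218 (−); new bracket [-4.0625, -3.984375]

-4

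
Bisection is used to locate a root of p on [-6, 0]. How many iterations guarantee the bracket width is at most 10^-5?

20

Width after n steps is 6/2^n. Need 2^n ≥ 6/10^-5 = 600000.
2^19 = 524288 < 600000 ≤ 2^20 = 1048576, so n = 20.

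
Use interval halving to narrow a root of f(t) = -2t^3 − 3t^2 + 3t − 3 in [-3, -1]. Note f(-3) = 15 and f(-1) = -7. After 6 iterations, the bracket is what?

[-2.40625, -2.375]

m = -2, f(m) = -5 (−); new bracket [-3, -2]
m = -2.5, f(m) = 2 (+); new bracket [-2.5, -2]
m = -2.25, f(m) = -2.15625 (−); new bracket [-2.5, -2.25]
m = -2.375, f(m) = -0.2539 (−); new bracket [-2.5, -2.375]
m = -2.4375, f(m) = 0.8276 (+); new bracket [-2.4375, -2.375]
m = -2.40625, f(m) = 0.2757 (+); new bracket [-2.40625, -2.375]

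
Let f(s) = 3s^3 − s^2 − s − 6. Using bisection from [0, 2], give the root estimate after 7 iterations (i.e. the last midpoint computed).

s = 1 gives f = -5, negative; keep [1, 2]
s = 1.5 gives f = 0.375, positive; keep [1, 1.5]
s = 1.25 gives f = -2.953125, negative; keep [1.25, 1.5]
s = 1.375 gives f = -1.4668, negative; keep [1.375, 1.5]
s = 1.4375 gives f = -0.5925, negative; keep [1.4375, 1.5]
s = 1.46875 gives f = -0.1207, negative; keep [1.46875, 1.5]
s = 1.484375 gives f = 0.1241, positive; keep [1.46875, 1.484375]

1.484375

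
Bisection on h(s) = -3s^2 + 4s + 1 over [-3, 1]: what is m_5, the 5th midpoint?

m = -1, h(m) = -6 (−); new bracket [-1, 1]
m = 0, h(m) = 1 (+); new bracket [-1, 0]
m = -0.5, h(m) = -1.75 (−); new bracket [-0.5, 0]
m = -0.25, h(m) = -0.1875 (−); new bracket [-0.25, 0]
m = -0.125, h(m) = 0.4531 (+); new bracket [-0.25, -0.125]

-0.125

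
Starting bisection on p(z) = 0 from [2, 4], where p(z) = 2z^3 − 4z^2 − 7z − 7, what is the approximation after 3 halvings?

3.25

midpoint 3: p = -10 < 0 → [3, 4]
midpoint 3.5: p = 5.25 > 0 → [3, 3.5]
midpoint 3.25: p = -3.34375 < 0 → [3.25, 3.5]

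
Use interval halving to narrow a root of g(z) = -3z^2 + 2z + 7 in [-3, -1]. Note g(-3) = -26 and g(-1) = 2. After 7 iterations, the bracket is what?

midpoint -2: g = -9 < 0 → [-2, -1]
midpoint -1.5: g = -2.75 < 0 → [-1.5, -1]
midpoint -1.25: g = -0.1875 < 0 → [-1.25, -1]
midpoint -1.125: g = 0.9531 > 0 → [-1.25, -1.125]
midpoint -1.1875: g = 0.3945 > 0 → [-1.25, -1.1875]
midpoint -1.21875: g = 0.1064 > 0 → [-1.25, -1.21875]
midpoint -1.234375: g = -0.0398 < 0 → [-1.234375, -1.21875]

[-1.234375, -1.21875]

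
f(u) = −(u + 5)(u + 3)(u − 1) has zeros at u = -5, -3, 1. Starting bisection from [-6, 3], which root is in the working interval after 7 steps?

1

midpoint -1.5: f = 13.125 > 0 → [-1.5, 3]
midpoint 0.75: f = 5.390625 > 0 → [0.75, 3]
midpoint 1.875: f = -29.326172 < 0 → [0.75, 1.875]
midpoint 1.3125: f = -8.5071 < 0 → [0.75, 1.3125]
midpoint 1.03125: f = -0.7598 < 0 → [0.75, 1.03125]
midpoint 0.890625: f = 2.5067 > 0 → [0.890625, 1.03125]
midpoint 0.9609375: f = 0.9223 > 0 → [0.9609375, 1.03125]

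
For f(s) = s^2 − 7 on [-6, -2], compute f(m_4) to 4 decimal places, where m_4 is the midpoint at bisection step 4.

m = -4, f(m) = 9 (+); new bracket [-4, -2]
m = -3, f(m) = 2 (+); new bracket [-3, -2]
m = -2.5, f(m) = -0.75 (−); new bracket [-3, -2.5]
m = -2.75, f(m) = 0.5625 (+); new bracket [-2.75, -2.5]

0.5625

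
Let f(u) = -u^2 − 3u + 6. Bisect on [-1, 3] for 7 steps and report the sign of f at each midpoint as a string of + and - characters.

f(1) = 2 > 0, so the root lies in [1, 3]
f(2) = -4 < 0, so the root lies in [1, 2]
f(1.5) = -0.75 < 0, so the root lies in [1, 1.5]
f(1.25) = 0.6875 > 0, so the root lies in [1.25, 1.5]
f(1.375) = -0.0156 < 0, so the root lies in [1.25, 1.375]
f(1.3125) = 0.3398 > 0, so the root lies in [1.3125, 1.375]
f(1.34375) = 0.1631 > 0, so the root lies in [1.34375, 1.375]

+--+-++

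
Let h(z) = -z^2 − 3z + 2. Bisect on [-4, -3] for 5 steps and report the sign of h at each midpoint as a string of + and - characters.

+---+

z = -3.5 gives h = 0.25, positive; keep [-4, -3.5]
z = -3.75 gives h = -0.8125, negative; keep [-3.75, -3.5]
z = -3.625 gives h = -0.265625, negative; keep [-3.625, -3.5]
z = -3.5625 gives h = -0.0039, negative; keep [-3.5625, -3.5]
z = -3.53125 gives h = 0.124, positive; keep [-3.5625, -3.53125]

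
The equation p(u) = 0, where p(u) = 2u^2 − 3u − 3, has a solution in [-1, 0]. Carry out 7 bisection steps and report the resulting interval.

[-0.6875, -0.6796875]

u = -0.5 gives p = -1, negative; keep [-1, -0.5]
u = -0.75 gives p = 0.375, positive; keep [-0.75, -0.5]
u = -0.625 gives p = -0.34375, negative; keep [-0.75, -0.625]
u = -0.6875 gives p = 0.0078, positive; keep [-0.6875, -0.625]
u = -0.65625 gives p = -0.1699, negative; keep [-0.6875, -0.65625]
u = -0.671875 gives p = -0.0815, negative; keep [-0.6875, -0.671875]
u = -0.6796875 gives p = -0.037, negative; keep [-0.6875, -0.6796875]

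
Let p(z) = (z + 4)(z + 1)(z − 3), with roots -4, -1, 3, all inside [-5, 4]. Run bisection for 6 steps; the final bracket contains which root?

3

m = -0.5, p(m) = -6.125 (−); new bracket [-0.5, 4]
m = 1.75, p(m) = -19.765625 (−); new bracket [1.75, 4]
m = 2.875, p(m) = -3.330078 (−); new bracket [2.875, 4]
m = 3.4375, p(m) = 14.4392 (+); new bracket [2.875, 3.4375]
m = 3.15625, p(m) = 4.6474 (+); new bracket [2.875, 3.15625]
m = 3.015625, p(m) = 0.4402 (+); new bracket [2.875, 3.015625]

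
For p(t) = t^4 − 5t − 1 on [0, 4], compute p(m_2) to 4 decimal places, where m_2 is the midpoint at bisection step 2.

midpoint 2: p = 5 > 0 → [0, 2]
midpoint 1: p = -5 < 0 → [1, 2]

-5.0000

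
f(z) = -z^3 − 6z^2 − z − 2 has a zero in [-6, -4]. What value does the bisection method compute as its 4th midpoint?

-5.875

m = -5, f(m) = -22 (−); new bracket [-6, -5]
m = -5.5, f(m) = -11.625 (−); new bracket [-6, -5.5]
m = -5.75, f(m) = -4.515625 (−); new bracket [-6, -5.75]
m = -5.875, f(m) = -0.4395 (−); new bracket [-6, -5.875]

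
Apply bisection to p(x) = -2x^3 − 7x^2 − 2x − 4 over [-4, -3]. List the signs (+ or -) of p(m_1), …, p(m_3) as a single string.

p(-3.5) = 3 > 0, so the root lies in [-3.5, -3]
p(-3.25) = -2.78125 < 0, so the root lies in [-3.5, -3.25]
p(-3.375) = -0.097656 < 0, so the root lies in [-3.5, -3.375]

+--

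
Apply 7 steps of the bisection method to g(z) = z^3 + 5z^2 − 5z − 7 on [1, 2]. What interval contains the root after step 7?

[1.4921875, 1.5]

m = 1.5, g(m) = 0.125 (+); new bracket [1, 1.5]
m = 1.25, g(m) = -3.484375 (−); new bracket [1.25, 1.5]
m = 1.375, g(m) = -1.822266 (−); new bracket [1.375, 1.5]
m = 1.4375, g(m) = -0.885 (−); new bracket [1.4375, 1.5]
m = 1.46875, g(m) = -0.3892 (−); new bracket [1.46875, 1.5]
m = 1.484375, g(m) = -0.1344 (−); new bracket [1.484375, 1.5]
m = 1.4921875, g(m) = -0.0053 (−); new bracket [1.4921875, 1.5]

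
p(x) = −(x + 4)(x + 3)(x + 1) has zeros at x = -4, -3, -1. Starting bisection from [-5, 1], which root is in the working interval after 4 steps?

p(-2) = 2 > 0, so the root lies in [-2, 1]
p(-0.5) = -4.375 < 0, so the root lies in [-2, -0.5]
p(-1.25) = 1.203125 > 0, so the root lies in [-1.25, -0.5]
p(-0.875) = -0.8301 < 0, so the root lies in [-1.25, -0.875]

-1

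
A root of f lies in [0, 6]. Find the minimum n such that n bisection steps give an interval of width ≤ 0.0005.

Width after n steps is 6/2^n. Need 2^n ≥ 6/0.0005 = 12000.
2^13 = 8192 < 12000 ≤ 2^14 = 16384, so n = 14.

14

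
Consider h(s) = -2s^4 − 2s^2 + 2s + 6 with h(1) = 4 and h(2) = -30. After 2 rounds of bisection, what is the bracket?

[1.25, 1.5]

h(1.5) = -5.625 < 0, so the root lies in [1, 1.5]
h(1.25) = 0.492188 > 0, so the root lies in [1.25, 1.5]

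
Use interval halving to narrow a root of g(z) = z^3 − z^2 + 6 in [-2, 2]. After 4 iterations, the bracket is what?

[-1.75, -1.5]

m = 0, g(m) = 6 (+); new bracket [-2, 0]
m = -1, g(m) = 4 (+); new bracket [-2, -1]
m = -1.5, g(m) = 0.375 (+); new bracket [-2, -1.5]
m = -1.75, g(m) = -2.4219 (−); new bracket [-1.75, -1.5]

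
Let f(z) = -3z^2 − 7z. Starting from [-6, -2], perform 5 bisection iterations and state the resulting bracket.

z = -4 gives f = -20, negative; keep [-4, -2]
z = -3 gives f = -6, negative; keep [-3, -2]
z = -2.5 gives f = -1.25, negative; keep [-2.5, -2]
z = -2.25 gives f = 0.5625, positive; keep [-2.5, -2.25]
z = -2.375 gives f = -0.2969, negative; keep [-2.375, -2.25]

[-2.375, -2.25]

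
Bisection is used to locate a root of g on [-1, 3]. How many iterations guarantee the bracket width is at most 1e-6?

22

Width after n steps is 4/2^n. Need 2^n ≥ 4/1e-6 = 4000000.
2^21 = 2097152 < 4000000 ≤ 2^22 = 4194304, so n = 22.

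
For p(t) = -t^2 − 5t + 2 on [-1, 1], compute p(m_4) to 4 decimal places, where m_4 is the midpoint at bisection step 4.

midpoint 0: p = 2 > 0 → [0, 1]
midpoint 0.5: p = -0.75 < 0 → [0, 0.5]
midpoint 0.25: p = 0.6875 > 0 → [0.25, 0.5]
midpoint 0.375: p = -0.0156 < 0 → [0.25, 0.375]

-0.0156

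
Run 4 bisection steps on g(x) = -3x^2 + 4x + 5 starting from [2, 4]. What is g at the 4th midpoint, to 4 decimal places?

-0.0469

midpoint 3: g = -10 < 0 → [2, 3]
midpoint 2.5: g = -3.75 < 0 → [2, 2.5]
midpoint 2.25: g = -1.1875 < 0 → [2, 2.25]
midpoint 2.125: g = -0.0469 < 0 → [2, 2.125]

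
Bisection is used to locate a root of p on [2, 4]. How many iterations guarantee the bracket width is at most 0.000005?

Width after n steps is 2/2^n. Need 2^n ≥ 2/0.000005 = 400000.
2^18 = 262144 < 400000 ≤ 2^19 = 524288, so n = 19.

19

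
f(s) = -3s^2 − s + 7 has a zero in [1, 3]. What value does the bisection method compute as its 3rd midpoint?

f(2) = -7 < 0, so the root lies in [1, 2]
f(1.5) = -1.25 < 0, so the root lies in [1, 1.5]
f(1.25) = 1.0625 > 0, so the root lies in [1.25, 1.5]

1.25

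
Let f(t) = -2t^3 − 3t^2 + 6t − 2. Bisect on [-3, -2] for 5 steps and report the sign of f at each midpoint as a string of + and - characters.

t = -2.5 gives f = -4.5, negative; keep [-3, -2.5]
t = -2.75 gives f = 0.40625, positive; keep [-2.75, -2.5]
t = -2.625 gives f = -2.246094, negative; keep [-2.75, -2.625]
t = -2.6875 gives f = -0.9712, negative; keep [-2.75, -2.6875]
t = -2.71875 gives f = -0.2955, negative; keep [-2.75, -2.71875]

-+---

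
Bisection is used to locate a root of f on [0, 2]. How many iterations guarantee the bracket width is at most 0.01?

8

Width after n steps is 2/2^n. Need 2^n ≥ 2/0.01 = 200.
2^7 = 128 < 200 ≤ 2^8 = 256, so n = 8.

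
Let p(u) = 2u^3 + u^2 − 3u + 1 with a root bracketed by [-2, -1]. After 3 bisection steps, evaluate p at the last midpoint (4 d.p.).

midpoint -1.5: p = 1 > 0 → [-2, -1.5]
midpoint -1.75: p = -1.40625 < 0 → [-1.75, -1.5]
midpoint -1.625: p = -0.066406 < 0 → [-1.625, -1.5]

-0.0664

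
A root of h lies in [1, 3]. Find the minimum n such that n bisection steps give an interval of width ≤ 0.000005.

Width after n steps is 2/2^n. Need 2^n ≥ 2/0.000005 = 400000.
2^18 = 262144 < 400000 ≤ 2^19 = 524288, so n = 19.

19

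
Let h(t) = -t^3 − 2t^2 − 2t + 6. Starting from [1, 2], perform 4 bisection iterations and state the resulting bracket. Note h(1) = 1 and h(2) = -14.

[1.0625, 1.125]

h(1.5) = -4.875 < 0, so the root lies in [1, 1.5]
h(1.25) = -1.578125 < 0, so the root lies in [1, 1.25]
h(1.125) = -0.205078 < 0, so the root lies in [1, 1.125]
h(1.0625) = 0.4177 > 0, so the root lies in [1.0625, 1.125]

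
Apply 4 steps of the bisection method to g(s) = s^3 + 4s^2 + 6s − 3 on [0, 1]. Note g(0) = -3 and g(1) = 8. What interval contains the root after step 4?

[0.375, 0.4375]

midpoint 0.5: g = 1.125 > 0 → [0, 0.5]
midpoint 0.25: g = -1.234375 < 0 → [0.25, 0.5]
midpoint 0.375: g = -0.134766 < 0 → [0.375, 0.5]
midpoint 0.4375: g = 0.4744 > 0 → [0.375, 0.4375]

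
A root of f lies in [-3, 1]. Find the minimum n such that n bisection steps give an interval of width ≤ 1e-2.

9

Width after n steps is 4/2^n. Need 2^n ≥ 4/1e-2 = 400.
2^8 = 256 < 400 ≤ 2^9 = 512, so n = 9.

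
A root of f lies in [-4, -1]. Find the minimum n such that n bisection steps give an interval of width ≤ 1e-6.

Width after n steps is 3/2^n. Need 2^n ≥ 3/1e-6 = 3000000.
2^21 = 2097152 < 3000000 ≤ 2^22 = 4194304, so n = 22.

22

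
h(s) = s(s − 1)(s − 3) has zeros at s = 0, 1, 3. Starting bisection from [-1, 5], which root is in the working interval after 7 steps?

3

midpoint 2: h = -2 < 0 → [2, 5]
midpoint 3.5: h = 4.375 > 0 → [2, 3.5]
midpoint 2.75: h = -1.203125 < 0 → [2.75, 3.5]
midpoint 3.125: h = 0.8301 > 0 → [2.75, 3.125]
midpoint 2.9375: h = -0.3557 < 0 → [2.9375, 3.125]
midpoint 3.03125: h = 0.1924 > 0 → [2.9375, 3.03125]
midpoint 2.984375: h = -0.0925 < 0 → [2.984375, 3.03125]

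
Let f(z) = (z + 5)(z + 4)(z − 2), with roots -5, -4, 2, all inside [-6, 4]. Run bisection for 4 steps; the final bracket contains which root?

2

midpoint -1: f = -36 < 0 → [-1, 4]
midpoint 1.5: f = -17.875 < 0 → [1.5, 4]
midpoint 2.75: f = 39.234375 > 0 → [1.5, 2.75]
midpoint 2.125: f = 5.4551 > 0 → [1.5, 2.125]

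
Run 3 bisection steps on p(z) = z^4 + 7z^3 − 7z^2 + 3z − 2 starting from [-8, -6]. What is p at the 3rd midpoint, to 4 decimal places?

-96.5742

p(-7) = -366 < 0, so the root lies in [-8, -7]
p(-7.5) = -207.3125 < 0, so the root lies in [-8, -7.5]
p(-7.75) = -96.574219 < 0, so the root lies in [-8, -7.75]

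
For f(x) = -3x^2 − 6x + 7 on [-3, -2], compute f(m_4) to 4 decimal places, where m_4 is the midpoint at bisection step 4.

midpoint -2.5: f = 3.25 > 0 → [-3, -2.5]
midpoint -2.75: f = 0.8125 > 0 → [-3, -2.75]
midpoint -2.875: f = -0.546875 < 0 → [-2.875, -2.75]
midpoint -2.8125: f = 0.1445 > 0 → [-2.875, -2.8125]

0.1445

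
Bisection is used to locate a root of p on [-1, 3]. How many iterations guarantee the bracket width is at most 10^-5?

19

Width after n steps is 4/2^n. Need 2^n ≥ 4/10^-5 = 400000.
2^18 = 262144 < 400000 ≤ 2^19 = 524288, so n = 19.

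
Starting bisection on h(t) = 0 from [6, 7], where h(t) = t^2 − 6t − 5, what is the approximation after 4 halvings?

6.6875

h(6.5) = -1.75 < 0, so the root lies in [6.5, 7]
h(6.75) = 0.0625 > 0, so the root lies in [6.5, 6.75]
h(6.625) = -0.859375 < 0, so the root lies in [6.625, 6.75]
h(6.6875) = -0.4023 < 0, so the root lies in [6.6875, 6.75]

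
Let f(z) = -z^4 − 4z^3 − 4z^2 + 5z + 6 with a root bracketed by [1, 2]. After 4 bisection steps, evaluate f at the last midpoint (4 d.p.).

0.7246

f(1.5) = -14.0625 < 0, so the root lies in [1, 1.5]
f(1.25) = -4.253906 < 0, so the root lies in [1, 1.25]
f(1.125) = -0.734619 < 0, so the root lies in [1, 1.125]
f(1.0625) = 0.7246 > 0, so the root lies in [1.0625, 1.125]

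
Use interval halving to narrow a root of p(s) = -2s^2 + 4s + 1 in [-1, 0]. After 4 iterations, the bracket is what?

p(-0.5) = -1.5 < 0, so the root lies in [-0.5, 0]
p(-0.25) = -0.125 < 0, so the root lies in [-0.25, 0]
p(-0.125) = 0.46875 > 0, so the root lies in [-0.25, -0.125]
p(-0.1875) = 0.1797 > 0, so the root lies in [-0.25, -0.1875]

[-0.25, -0.1875]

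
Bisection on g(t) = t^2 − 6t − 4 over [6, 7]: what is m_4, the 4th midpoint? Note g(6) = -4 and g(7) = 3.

g(6.5) = -0.75 < 0, so the root lies in [6.5, 7]
g(6.75) = 1.0625 > 0, so the root lies in [6.5, 6.75]
g(6.625) = 0.140625 > 0, so the root lies in [6.5, 6.625]
g(6.5625) = -0.3086 < 0, so the root lies in [6.5625, 6.625]

6.5625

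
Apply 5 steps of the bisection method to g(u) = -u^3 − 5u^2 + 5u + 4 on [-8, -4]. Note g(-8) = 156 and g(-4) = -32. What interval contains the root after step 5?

[-5.75, -5.625]

u = -6 gives g = 10, positive; keep [-6, -4]
u = -5 gives g = -21, negative; keep [-6, -5]
u = -5.5 gives g = -8.375, negative; keep [-6, -5.5]
u = -5.75 gives g = 0.0469, positive; keep [-5.75, -5.5]
u = -5.625 gives g = -4.3496, negative; keep [-5.75, -5.625]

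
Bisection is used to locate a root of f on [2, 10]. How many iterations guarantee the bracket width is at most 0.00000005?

Width after n steps is 8/2^n. Need 2^n ≥ 8/0.00000005 = 160000000.
2^27 = 134217728 < 160000000 ≤ 2^28 = 268435456, so n = 28.

28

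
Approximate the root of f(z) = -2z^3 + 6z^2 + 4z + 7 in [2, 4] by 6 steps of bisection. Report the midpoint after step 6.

3.78125

m = 3, f(m) = 19 (+); new bracket [3, 4]
m = 3.5, f(m) = 8.75 (+); new bracket [3.5, 4]
m = 3.75, f(m) = 0.90625 (+); new bracket [3.75, 4]
m = 3.875, f(m) = -3.7773 (−); new bracket [3.75, 3.875]
m = 3.8125, f(m) = -1.3696 (−); new bracket [3.75, 3.8125]
m = 3.78125, f(m) = -0.2154 (−); new bracket [3.75, 3.78125]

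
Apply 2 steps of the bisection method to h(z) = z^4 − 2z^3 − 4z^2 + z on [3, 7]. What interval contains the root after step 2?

z = 5 gives h = 280, positive; keep [3, 5]
z = 4 gives h = 68, positive; keep [3, 4]

[3, 4]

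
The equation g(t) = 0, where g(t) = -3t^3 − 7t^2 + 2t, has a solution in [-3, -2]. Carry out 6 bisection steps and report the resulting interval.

[-2.59375, -2.578125]

g(-2.5) = -1.875 < 0, so the root lies in [-3, -2.5]
g(-2.75) = 3.953125 > 0, so the root lies in [-2.75, -2.5]
g(-2.625) = 0.779297 > 0, so the root lies in [-2.625, -2.5]
g(-2.5625) = -0.6106 < 0, so the root lies in [-2.625, -2.5625]
g(-2.59375) = 0.0684 > 0, so the root lies in [-2.59375, -2.5625]
g(-2.578125) = -0.2751 < 0, so the root lies in [-2.59375, -2.578125]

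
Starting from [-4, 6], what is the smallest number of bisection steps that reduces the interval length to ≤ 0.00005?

Width after n steps is 10/2^n. Need 2^n ≥ 10/0.00005 = 200000.
2^17 = 131072 < 200000 ≤ 2^18 = 262144, so n = 18.

18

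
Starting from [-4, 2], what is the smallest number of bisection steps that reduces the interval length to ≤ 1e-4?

16

Width after n steps is 6/2^n. Need 2^n ≥ 6/1e-4 = 60000.
2^15 = 32768 < 60000 ≤ 2^16 = 65536, so n = 16.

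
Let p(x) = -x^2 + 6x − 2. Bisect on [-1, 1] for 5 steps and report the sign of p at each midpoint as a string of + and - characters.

midpoint 0: p = -2 < 0 → [0, 1]
midpoint 0.5: p = 0.75 > 0 → [0, 0.5]
midpoint 0.25: p = -0.5625 < 0 → [0.25, 0.5]
midpoint 0.375: p = 0.1094 > 0 → [0.25, 0.375]
midpoint 0.3125: p = -0.2227 < 0 → [0.3125, 0.375]

-+-+-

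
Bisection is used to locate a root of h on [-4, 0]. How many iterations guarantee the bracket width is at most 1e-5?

Width after n steps is 4/2^n. Need 2^n ≥ 4/1e-5 = 400000.
2^18 = 262144 < 400000 ≤ 2^19 = 524288, so n = 19.

19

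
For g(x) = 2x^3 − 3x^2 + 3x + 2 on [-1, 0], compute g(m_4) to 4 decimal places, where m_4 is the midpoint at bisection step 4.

-0.0542

m = -0.5, g(m) = -0.5 (−); new bracket [-0.5, 0]
m = -0.25, g(m) = 1.03125 (+); new bracket [-0.5, -0.25]
m = -0.375, g(m) = 0.347656 (+); new bracket [-0.5, -0.375]
m = -0.4375, g(m) = -0.0542 (−); new bracket [-0.4375, -0.375]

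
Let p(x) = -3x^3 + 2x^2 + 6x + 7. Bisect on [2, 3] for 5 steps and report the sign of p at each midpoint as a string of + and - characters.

m = 2.5, p(m) = -12.375 (−); new bracket [2, 2.5]
m = 2.25, p(m) = -3.546875 (−); new bracket [2, 2.25]
m = 2.125, p(m) = -0.005859 (−); new bracket [2, 2.125]
m = 2.0625, p(m) = 1.5618 (+); new bracket [2.0625, 2.125]
m = 2.09375, p(m) = 0.7944 (+); new bracket [2.09375, 2.125]

---++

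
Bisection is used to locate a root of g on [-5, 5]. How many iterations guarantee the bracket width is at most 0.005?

11

Width after n steps is 10/2^n. Need 2^n ≥ 10/0.005 = 2000.
2^10 = 1024 < 2000 ≤ 2^11 = 2048, so n = 11.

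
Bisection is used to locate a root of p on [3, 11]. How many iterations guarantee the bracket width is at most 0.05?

Width after n steps is 8/2^n. Need 2^n ≥ 8/0.05 = 160.
2^7 = 128 < 160 ≤ 2^8 = 256, so n = 8.

8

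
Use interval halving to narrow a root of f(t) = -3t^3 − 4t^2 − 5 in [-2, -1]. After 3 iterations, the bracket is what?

midpoint -1.5: f = -3.875 < 0 → [-2, -1.5]
midpoint -1.75: f = -1.171875 < 0 → [-2, -1.75]
midpoint -1.875: f = 0.712891 > 0 → [-1.875, -1.75]

[-1.875, -1.75]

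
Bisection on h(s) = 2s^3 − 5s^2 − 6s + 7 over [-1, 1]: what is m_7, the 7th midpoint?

s = 0 gives h = 7, positive; keep [0, 1]
s = 0.5 gives h = 3, positive; keep [0.5, 1]
s = 0.75 gives h = 0.53125, positive; keep [0.75, 1]
s = 0.875 gives h = -0.7383, negative; keep [0.75, 0.875]
s = 0.8125 gives h = -0.103, negative; keep [0.75, 0.8125]
s = 0.78125 gives h = 0.2144, positive; keep [0.78125, 0.8125]
s = 0.796875 gives h = 0.0557, positive; keep [0.796875, 0.8125]

0.796875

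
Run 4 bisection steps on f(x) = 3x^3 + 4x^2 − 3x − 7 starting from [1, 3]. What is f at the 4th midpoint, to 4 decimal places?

-1.0410

f(2) = 27 > 0, so the root lies in [1, 2]
f(1.5) = 7.625 > 0, so the root lies in [1, 1.5]
f(1.25) = 1.359375 > 0, so the root lies in [1, 1.25]
f(1.125) = -1.041 < 0, so the root lies in [1.125, 1.25]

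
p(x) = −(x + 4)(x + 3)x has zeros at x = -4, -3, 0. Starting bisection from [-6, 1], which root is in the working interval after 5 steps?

m = -2.5, p(m) = 1.875 (+); new bracket [-2.5, 1]
m = -0.75, p(m) = 5.484375 (+); new bracket [-0.75, 1]
m = 0.125, p(m) = -1.611328 (−); new bracket [-0.75, 0.125]
m = -0.3125, p(m) = 3.0969 (+); new bracket [-0.3125, 0.125]
m = -0.09375, p(m) = 1.0643 (+); new bracket [-0.09375, 0.125]

0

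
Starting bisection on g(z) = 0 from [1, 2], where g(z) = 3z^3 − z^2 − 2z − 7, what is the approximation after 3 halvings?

g(1.5) = -2.125 < 0, so the root lies in [1.5, 2]
g(1.75) = 2.515625 > 0, so the root lies in [1.5, 1.75]
g(1.625) = -0.017578 < 0, so the root lies in [1.625, 1.75]

1.625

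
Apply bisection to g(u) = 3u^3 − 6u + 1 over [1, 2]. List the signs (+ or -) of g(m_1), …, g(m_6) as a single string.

+-+-++

g(1.5) = 2.125 > 0, so the root lies in [1, 1.5]
g(1.25) = -0.640625 < 0, so the root lies in [1.25, 1.5]
g(1.375) = 0.548828 > 0, so the root lies in [1.25, 1.375]
g(1.3125) = -0.092 < 0, so the root lies in [1.3125, 1.375]
g(1.34375) = 0.2166 > 0, so the root lies in [1.3125, 1.34375]
g(1.328125) = 0.0594 > 0, so the root lies in [1.3125, 1.328125]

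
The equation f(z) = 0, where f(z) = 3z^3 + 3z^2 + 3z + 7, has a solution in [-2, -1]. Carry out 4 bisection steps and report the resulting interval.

f(-1.5) = -0.875 < 0, so the root lies in [-1.5, -1]
f(-1.25) = 2.078125 > 0, so the root lies in [-1.5, -1.25]
f(-1.375) = 0.748047 > 0, so the root lies in [-1.5, -1.375]
f(-1.4375) = -0.0247 < 0, so the root lies in [-1.4375, -1.375]

[-1.4375, -1.375]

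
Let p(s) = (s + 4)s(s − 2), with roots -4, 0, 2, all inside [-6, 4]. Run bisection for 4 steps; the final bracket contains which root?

-4

m = -1, p(m) = 9 (+); new bracket [-6, -1]
m = -3.5, p(m) = 9.625 (+); new bracket [-6, -3.5]
m = -4.75, p(m) = -24.046875 (−); new bracket [-4.75, -3.5]
m = -4.125, p(m) = -3.1582 (−); new bracket [-4.125, -3.5]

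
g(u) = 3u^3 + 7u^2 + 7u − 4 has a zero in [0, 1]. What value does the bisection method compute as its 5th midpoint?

0.40625

midpoint 0.5: g = 1.625 > 0 → [0, 0.5]
midpoint 0.25: g = -1.765625 < 0 → [0.25, 0.5]
midpoint 0.375: g = -0.232422 < 0 → [0.375, 0.5]
midpoint 0.4375: g = 0.6536 > 0 → [0.375, 0.4375]
midpoint 0.40625: g = 0.2002 > 0 → [0.375, 0.40625]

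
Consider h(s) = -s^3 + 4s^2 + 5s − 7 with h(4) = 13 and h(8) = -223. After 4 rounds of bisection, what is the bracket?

midpoint 6: h = -49 < 0 → [4, 6]
midpoint 5: h = -7 < 0 → [4, 5]
midpoint 4.5: h = 5.375 > 0 → [4.5, 5]
midpoint 4.75: h = -0.1719 < 0 → [4.5, 4.75]

[4.5, 4.75]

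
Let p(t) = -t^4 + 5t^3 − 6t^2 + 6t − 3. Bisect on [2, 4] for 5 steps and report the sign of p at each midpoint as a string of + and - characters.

m = 3, p(m) = 15 (+); new bracket [3, 4]
m = 3.5, p(m) = 8.8125 (+); new bracket [3.5, 4]
m = 3.75, p(m) = 1.042969 (+); new bracket [3.75, 4]
m = 3.875, p(m) = -4.385 (−); new bracket [3.75, 3.875]
m = 3.8125, p(m) = -1.5303 (−); new bracket [3.75, 3.8125]

+++--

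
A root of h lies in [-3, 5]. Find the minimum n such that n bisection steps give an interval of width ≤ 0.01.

10

Width after n steps is 8/2^n. Need 2^n ≥ 8/0.01 = 800.
2^9 = 512 < 800 ≤ 2^10 = 1024, so n = 10.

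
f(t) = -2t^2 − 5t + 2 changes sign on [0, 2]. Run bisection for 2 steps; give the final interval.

midpoint 1: f = -5 < 0 → [0, 1]
midpoint 0.5: f = -1 < 0 → [0, 0.5]

[0, 0.5]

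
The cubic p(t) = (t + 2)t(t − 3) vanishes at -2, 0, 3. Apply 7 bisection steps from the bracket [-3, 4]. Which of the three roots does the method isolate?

3

midpoint 0.5: p = -3.125 < 0 → [0.5, 4]
midpoint 2.25: p = -7.171875 < 0 → [2.25, 4]
midpoint 3.125: p = 2.001953 > 0 → [2.25, 3.125]
midpoint 2.6875: p = -3.9368 < 0 → [2.6875, 3.125]
midpoint 2.90625: p = -1.3368 < 0 → [2.90625, 3.125]
midpoint 3.015625: p = 0.2363 > 0 → [2.90625, 3.015625]
midpoint 2.9609375: p = -0.5738 < 0 → [2.9609375, 3.015625]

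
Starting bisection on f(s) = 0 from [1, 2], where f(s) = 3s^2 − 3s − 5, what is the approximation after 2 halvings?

1.75

s = 1.5 gives f = -2.75, negative; keep [1.5, 2]
s = 1.75 gives f = -1.0625, negative; keep [1.75, 2]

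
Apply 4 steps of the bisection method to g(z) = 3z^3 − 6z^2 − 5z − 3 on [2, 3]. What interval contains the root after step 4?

[2.6875, 2.75]

g(2.5) = -6.125 < 0, so the root lies in [2.5, 3]
g(2.75) = 0.265625 > 0, so the root lies in [2.5, 2.75]
g(2.625) = -3.205078 < 0, so the root lies in [2.625, 2.75]
g(2.6875) = -1.5408 < 0, so the root lies in [2.6875, 2.75]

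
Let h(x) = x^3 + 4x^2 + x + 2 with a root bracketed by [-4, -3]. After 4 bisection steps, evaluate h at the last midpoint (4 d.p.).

-0.9685

m = -3.5, h(m) = 4.625 (+); new bracket [-4, -3.5]
m = -3.75, h(m) = 1.765625 (+); new bracket [-4, -3.75]
m = -3.875, h(m) = 0.001953 (+); new bracket [-4, -3.875]
m = -3.9375, h(m) = -0.9685 (−); new bracket [-3.9375, -3.875]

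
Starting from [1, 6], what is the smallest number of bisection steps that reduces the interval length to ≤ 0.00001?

Width after n steps is 5/2^n. Need 2^n ≥ 5/0.00001 = 500000.
2^18 = 262144 < 500000 ≤ 2^19 = 524288, so n = 19.

19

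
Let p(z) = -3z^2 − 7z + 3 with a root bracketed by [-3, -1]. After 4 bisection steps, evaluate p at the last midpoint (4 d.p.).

0.7031

midpoint -2: p = 5 > 0 → [-3, -2]
midpoint -2.5: p = 1.75 > 0 → [-3, -2.5]
midpoint -2.75: p = -0.4375 < 0 → [-2.75, -2.5]
midpoint -2.625: p = 0.7031 > 0 → [-2.75, -2.625]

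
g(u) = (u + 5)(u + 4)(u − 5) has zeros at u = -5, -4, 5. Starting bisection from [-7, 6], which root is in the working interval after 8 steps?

5

midpoint -0.5: g = -86.625 < 0 → [-0.5, 6]
midpoint 2.75: g = -117.703125 < 0 → [2.75, 6]
midpoint 4.375: g = -49.072266 < 0 → [4.375, 6]
midpoint 5.1875: g = 17.5496 > 0 → [4.375, 5.1875]
midpoint 4.78125: g = -18.7888 < 0 → [4.78125, 5.1875]
midpoint 4.984375: g = -1.4016 < 0 → [4.984375, 5.1875]
midpoint 5.0859375: g = 7.8753 > 0 → [4.984375, 5.0859375]
midpoint 5.03515625: g = 3.1876 > 0 → [4.984375, 5.03515625]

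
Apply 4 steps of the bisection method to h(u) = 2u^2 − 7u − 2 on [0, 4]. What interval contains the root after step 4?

[3.75, 4]

u = 2 gives h = -8, negative; keep [2, 4]
u = 3 gives h = -5, negative; keep [3, 4]
u = 3.5 gives h = -2, negative; keep [3.5, 4]
u = 3.75 gives h = -0.125, negative; keep [3.75, 4]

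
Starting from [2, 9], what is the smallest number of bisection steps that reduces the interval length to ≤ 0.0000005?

24

Width after n steps is 7/2^n. Need 2^n ≥ 7/0.0000005 = 14000000.
2^23 = 8388608 < 14000000 ≤ 2^24 = 16777216, so n = 24.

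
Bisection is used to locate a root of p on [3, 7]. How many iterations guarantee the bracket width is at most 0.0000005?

Width after n steps is 4/2^n. Need 2^n ≥ 4/0.0000005 = 8000000.
2^22 = 4194304 < 8000000 ≤ 2^23 = 8388608, so n = 23.

23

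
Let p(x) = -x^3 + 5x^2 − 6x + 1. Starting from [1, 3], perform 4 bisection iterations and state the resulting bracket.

[1.5, 1.625]

m = 2, p(m) = 1 (+); new bracket [1, 2]
m = 1.5, p(m) = -0.125 (−); new bracket [1.5, 2]
m = 1.75, p(m) = 0.453125 (+); new bracket [1.5, 1.75]
m = 1.625, p(m) = 0.1621 (+); new bracket [1.5, 1.625]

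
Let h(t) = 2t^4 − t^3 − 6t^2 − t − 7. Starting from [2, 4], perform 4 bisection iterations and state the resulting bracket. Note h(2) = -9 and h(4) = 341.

[2.125, 2.25]

m = 3, h(m) = 71 (+); new bracket [2, 3]
m = 2.5, h(m) = 15.5 (+); new bracket [2, 2.5]
m = 2.25, h(m) = 0.242188 (+); new bracket [2, 2.25]
m = 2.125, h(m) = -5.0327 (−); new bracket [2.125, 2.25]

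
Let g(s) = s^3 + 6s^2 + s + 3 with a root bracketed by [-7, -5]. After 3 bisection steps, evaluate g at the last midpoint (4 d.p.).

m = -6, g(m) = -3 (−); new bracket [-6, -5]
m = -5.5, g(m) = 12.625 (+); new bracket [-6, -5.5]
m = -5.75, g(m) = 5.515625 (+); new bracket [-6, -5.75]

5.5156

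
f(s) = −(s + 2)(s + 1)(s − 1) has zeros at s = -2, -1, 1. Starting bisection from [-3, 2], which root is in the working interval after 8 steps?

m = -0.5, f(m) = 1.125 (+); new bracket [-0.5, 2]
m = 0.75, f(m) = 1.203125 (+); new bracket [0.75, 2]
m = 1.375, f(m) = -3.005859 (−); new bracket [0.75, 1.375]
m = 1.0625, f(m) = -0.3948 (−); new bracket [0.75, 1.0625]
m = 0.90625, f(m) = 0.5194 (+); new bracket [0.90625, 1.0625]
m = 0.984375, f(m) = 0.0925 (+); new bracket [0.984375, 1.0625]
m = 1.0234375, f(m) = -0.1434 (−); new bracket [0.984375, 1.0234375]
m = 1.00390625, f(m) = -0.0235 (−); new bracket [0.984375, 1.00390625]

1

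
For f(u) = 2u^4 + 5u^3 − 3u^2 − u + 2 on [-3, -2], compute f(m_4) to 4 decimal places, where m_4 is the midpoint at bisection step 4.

1.2298

u = -2.5 gives f = -14.25, negative; keep [-3, -2.5]
u = -2.75 gives f = -7.539062, negative; keep [-3, -2.75]
u = -2.875 gives f = -2.099121, negative; keep [-3, -2.875]
u = -2.9375 gives f = 1.2298, positive; keep [-2.9375, -2.875]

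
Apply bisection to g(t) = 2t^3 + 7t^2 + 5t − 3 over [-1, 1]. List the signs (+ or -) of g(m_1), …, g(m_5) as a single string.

-+--+

midpoint 0: g = -3 < 0 → [0, 1]
midpoint 0.5: g = 1.5 > 0 → [0, 0.5]
midpoint 0.25: g = -1.28125 < 0 → [0.25, 0.5]
midpoint 0.375: g = -0.0352 < 0 → [0.375, 0.5]
midpoint 0.4375: g = 0.6948 > 0 → [0.375, 0.4375]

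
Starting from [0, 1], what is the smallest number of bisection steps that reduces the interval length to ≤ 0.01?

Width after n steps is 1/2^n. Need 2^n ≥ 1/0.01 = 100.
2^6 = 64 < 100 ≤ 2^7 = 128, so n = 7.

7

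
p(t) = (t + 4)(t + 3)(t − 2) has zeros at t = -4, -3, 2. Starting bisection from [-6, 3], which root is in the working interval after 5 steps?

p(-1.5) = -13.125 < 0, so the root lies in [-1.5, 3]
p(0.75) = -22.265625 < 0, so the root lies in [0.75, 3]
p(1.875) = -3.580078 < 0, so the root lies in [1.875, 3]
p(2.4375) = 15.3142 > 0, so the root lies in [1.875, 2.4375]
p(2.15625) = 4.9599 > 0, so the root lies in [1.875, 2.15625]

2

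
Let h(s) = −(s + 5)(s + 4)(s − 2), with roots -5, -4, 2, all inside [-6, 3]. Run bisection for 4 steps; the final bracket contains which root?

2

h(-1.5) = 30.625 > 0, so the root lies in [-1.5, 3]
h(0.75) = 34.140625 > 0, so the root lies in [0.75, 3]
h(1.875) = 5.048828 > 0, so the root lies in [1.875, 3]
h(2.4375) = -20.947 < 0, so the root lies in [1.875, 2.4375]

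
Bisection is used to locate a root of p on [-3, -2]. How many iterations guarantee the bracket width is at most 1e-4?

Width after n steps is 1/2^n. Need 2^n ≥ 1/1e-4 = 10000.
2^13 = 8192 < 10000 ≤ 2^14 = 16384, so n = 14.

14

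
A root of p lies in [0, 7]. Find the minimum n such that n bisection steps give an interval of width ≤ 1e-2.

Width after n steps is 7/2^n. Need 2^n ≥ 7/1e-2 = 700.
2^9 = 512 < 700 ≤ 2^10 = 1024, so n = 10.

10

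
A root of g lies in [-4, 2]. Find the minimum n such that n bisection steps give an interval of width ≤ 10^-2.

Width after n steps is 6/2^n. Need 2^n ≥ 6/10^-2 = 600.
2^9 = 512 < 600 ≤ 2^10 = 1024, so n = 10.

10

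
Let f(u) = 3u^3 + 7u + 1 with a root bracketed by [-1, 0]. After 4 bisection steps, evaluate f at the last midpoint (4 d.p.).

midpoint -0.5: f = -2.875 < 0 → [-0.5, 0]
midpoint -0.25: f = -0.796875 < 0 → [-0.25, 0]
midpoint -0.125: f = 0.119141 > 0 → [-0.25, -0.125]
midpoint -0.1875: f = -0.3323 < 0 → [-0.1875, -0.125]

-0.3323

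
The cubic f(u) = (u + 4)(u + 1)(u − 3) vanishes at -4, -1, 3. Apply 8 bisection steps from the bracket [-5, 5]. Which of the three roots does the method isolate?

midpoint 0: f = -12 < 0 → [0, 5]
midpoint 2.5: f = -11.375 < 0 → [2.5, 5]
midpoint 3.75: f = 27.609375 > 0 → [2.5, 3.75]
midpoint 3.125: f = 3.6738 > 0 → [2.5, 3.125]
midpoint 2.8125: f = -4.8699 < 0 → [2.8125, 3.125]
midpoint 2.96875: f = -0.8643 < 0 → [2.96875, 3.125]
midpoint 3.046875: f = 1.3368 > 0 → [2.96875, 3.046875]
midpoint 3.0078125: f = 0.2194 > 0 → [2.96875, 3.0078125]

3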